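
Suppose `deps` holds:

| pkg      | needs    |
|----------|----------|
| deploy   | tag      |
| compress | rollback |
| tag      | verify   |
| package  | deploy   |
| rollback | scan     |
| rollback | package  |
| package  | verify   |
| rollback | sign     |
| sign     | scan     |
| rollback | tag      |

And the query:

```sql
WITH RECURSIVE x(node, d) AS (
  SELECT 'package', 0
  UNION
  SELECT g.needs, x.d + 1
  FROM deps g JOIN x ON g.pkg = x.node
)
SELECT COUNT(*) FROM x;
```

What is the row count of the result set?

5

Base: (package, d=0).
Iteration 1: edges from {package} -> (deploy, d=1), (verify, d=1).
Iteration 2: edges from {deploy,verify} -> (tag, d=2).
Iteration 3: edges from {tag} -> (verify, d=3).
Iteration 4: no outgoing edges from {verify}; recursion stops.
Total rows emitted: 5.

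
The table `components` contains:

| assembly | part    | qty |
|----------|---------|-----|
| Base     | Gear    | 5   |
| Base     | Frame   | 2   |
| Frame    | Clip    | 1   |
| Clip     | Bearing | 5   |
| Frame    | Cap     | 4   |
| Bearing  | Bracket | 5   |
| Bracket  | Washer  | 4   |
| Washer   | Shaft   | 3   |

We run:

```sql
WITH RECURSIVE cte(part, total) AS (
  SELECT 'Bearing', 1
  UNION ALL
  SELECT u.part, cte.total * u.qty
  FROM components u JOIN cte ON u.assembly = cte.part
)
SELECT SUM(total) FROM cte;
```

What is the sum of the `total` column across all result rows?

Base: (Bearing, total=1).
Iteration 1: components of {Bearing} -> Bracket = 1*5 = 5.
Iteration 2: components of {Bracket} -> Washer = 5*4 = 20.
Iteration 3: components of {Washer} -> Shaft = 20*3 = 60.
Iteration 4: no further components; recursion stops.
SUM(total) = 1 + 5 + 20 + 60 = 86.

86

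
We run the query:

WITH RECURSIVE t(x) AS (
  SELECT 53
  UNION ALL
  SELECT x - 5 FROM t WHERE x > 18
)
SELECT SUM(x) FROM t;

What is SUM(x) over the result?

284

Base: x=53.
Iteration 1: 53 > 18 holds -> x = 53 - 5 = 48.
Iteration 2: 48 > 18 holds -> x = 48 - 5 = 43.
Iteration 3: 43 > 18 holds -> x = 43 - 5 = 38.
Iteration 4: 38 > 18 holds -> x = 38 - 5 = 33.
Iteration 5: 33 > 18 holds -> x = 33 - 5 = 28.
Iteration 6: 28 > 18 holds -> x = 28 - 5 = 23.
Iteration 7: 23 > 18 holds -> x = 23 - 5 = 18.
Iteration 8: 18 > 18 fails; recursion stops.
SUM(x) = 53 + 48 + 43 + 38 + 33 + 28 + 23 + 18 = 284.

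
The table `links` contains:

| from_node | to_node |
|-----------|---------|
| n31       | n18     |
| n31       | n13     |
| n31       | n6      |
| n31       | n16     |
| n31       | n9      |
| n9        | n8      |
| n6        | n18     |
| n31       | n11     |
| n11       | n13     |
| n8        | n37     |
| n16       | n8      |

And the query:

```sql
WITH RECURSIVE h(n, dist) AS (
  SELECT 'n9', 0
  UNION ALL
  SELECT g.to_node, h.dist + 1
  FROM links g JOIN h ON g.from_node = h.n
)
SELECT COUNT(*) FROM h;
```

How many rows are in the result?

Base: (n9, dist=0).
Iteration 1: edges from {n9} -> (n8, dist=1).
Iteration 2: edges from {n8} -> (n37, dist=2).
Iteration 3: no outgoing edges from {n37}; recursion stops.
Total rows emitted: 3.

3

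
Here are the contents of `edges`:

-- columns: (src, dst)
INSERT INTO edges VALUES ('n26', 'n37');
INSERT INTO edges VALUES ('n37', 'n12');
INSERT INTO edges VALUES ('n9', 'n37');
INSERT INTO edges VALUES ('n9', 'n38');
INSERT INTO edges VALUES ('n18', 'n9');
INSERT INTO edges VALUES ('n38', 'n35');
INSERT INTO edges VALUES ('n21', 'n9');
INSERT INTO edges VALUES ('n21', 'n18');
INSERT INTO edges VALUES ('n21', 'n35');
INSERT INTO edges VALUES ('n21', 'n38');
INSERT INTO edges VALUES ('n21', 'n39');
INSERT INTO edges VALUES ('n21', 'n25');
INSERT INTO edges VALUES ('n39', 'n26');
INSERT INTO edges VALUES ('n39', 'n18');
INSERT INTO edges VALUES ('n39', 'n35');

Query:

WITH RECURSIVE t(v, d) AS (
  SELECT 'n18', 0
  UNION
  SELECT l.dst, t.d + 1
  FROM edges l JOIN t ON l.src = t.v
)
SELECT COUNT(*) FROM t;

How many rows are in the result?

Base: (n18, d=0).
Iteration 1: edges from {n18} -> (n9, d=1).
Iteration 2: edges from {n9} -> (n37, d=2), (n38, d=2).
Iteration 3: edges from {n37,n38} -> (n12, d=3), (n35, d=3).
Iteration 4: no outgoing edges from {n12,n35}; recursion stops.
Total rows emitted: 6.

6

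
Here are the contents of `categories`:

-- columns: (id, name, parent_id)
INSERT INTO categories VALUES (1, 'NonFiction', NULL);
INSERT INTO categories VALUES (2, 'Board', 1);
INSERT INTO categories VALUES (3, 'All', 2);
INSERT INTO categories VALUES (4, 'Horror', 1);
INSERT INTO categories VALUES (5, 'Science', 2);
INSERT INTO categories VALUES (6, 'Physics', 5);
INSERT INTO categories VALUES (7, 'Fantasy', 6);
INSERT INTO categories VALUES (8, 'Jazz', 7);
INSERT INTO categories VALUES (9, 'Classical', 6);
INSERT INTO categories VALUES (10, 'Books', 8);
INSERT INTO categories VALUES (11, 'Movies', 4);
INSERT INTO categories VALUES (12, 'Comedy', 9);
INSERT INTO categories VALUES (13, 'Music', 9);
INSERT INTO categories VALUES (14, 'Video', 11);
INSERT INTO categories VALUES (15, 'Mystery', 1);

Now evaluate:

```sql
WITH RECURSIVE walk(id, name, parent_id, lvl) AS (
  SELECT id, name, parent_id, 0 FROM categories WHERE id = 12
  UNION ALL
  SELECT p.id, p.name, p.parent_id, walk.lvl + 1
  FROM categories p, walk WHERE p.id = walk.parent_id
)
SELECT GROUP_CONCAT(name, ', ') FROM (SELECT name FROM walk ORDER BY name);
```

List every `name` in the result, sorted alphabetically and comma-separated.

Base: id=12 (Comedy), parent_id=9, lvl 0.
Iteration 1: join on id=9 -> Classical (id 9, parent_id=6, lvl 1).
Iteration 2: join on id=6 -> Physics (id 6, parent_id=5, lvl 2).
Iteration 3: join on id=5 -> Science (id 5, parent_id=2, lvl 3).
Iteration 4: join on id=2 -> Board (id 2, parent_id=1, lvl 4).
Iteration 5: join on id=1 -> NonFiction (id 1, parent_id=NULL, lvl 5).
Iteration 6: parent_id is NULL; no match; recursion stops.

Board, Classical, Comedy, NonFiction, Physics, Science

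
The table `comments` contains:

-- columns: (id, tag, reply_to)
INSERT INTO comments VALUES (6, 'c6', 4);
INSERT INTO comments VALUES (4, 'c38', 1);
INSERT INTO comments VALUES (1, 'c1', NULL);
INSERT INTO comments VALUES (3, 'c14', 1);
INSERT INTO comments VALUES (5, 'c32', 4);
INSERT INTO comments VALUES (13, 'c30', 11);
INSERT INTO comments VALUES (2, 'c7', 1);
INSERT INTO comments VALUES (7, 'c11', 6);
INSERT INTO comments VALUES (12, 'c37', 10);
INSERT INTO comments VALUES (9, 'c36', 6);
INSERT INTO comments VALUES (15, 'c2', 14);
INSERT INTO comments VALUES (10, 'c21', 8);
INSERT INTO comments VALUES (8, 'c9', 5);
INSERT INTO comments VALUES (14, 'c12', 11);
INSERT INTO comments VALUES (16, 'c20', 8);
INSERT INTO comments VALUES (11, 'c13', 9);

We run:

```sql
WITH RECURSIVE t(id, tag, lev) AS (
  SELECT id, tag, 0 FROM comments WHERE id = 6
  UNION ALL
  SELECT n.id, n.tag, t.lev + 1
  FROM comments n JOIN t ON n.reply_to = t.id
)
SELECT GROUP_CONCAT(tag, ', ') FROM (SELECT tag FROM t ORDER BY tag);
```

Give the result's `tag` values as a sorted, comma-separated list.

Base: id=6 (c6) at lev 0.
Iteration 1: rows with reply_to in {6} -> c11 (id 7, lev 1), c36 (id 9, lev 1).
Iteration 2: rows with reply_to in {7,9} -> c13 (id 11, lev 2).
Iteration 3: rows with reply_to in {11} -> c30 (id 13, lev 3), c12 (id 14, lev 3).
Iteration 4: rows with reply_to in {13,14} -> c2 (id 15, lev 4).
Iteration 5: no rows with reply_to in {15}; recursion stops.

c11, c12, c13, c2, c30, c36, c6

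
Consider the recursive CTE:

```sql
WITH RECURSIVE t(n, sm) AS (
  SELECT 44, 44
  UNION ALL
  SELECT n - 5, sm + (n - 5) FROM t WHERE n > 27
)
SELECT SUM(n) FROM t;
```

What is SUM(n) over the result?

170

Base: n=44, sm=44.
Iteration 1: 44 > 27 holds -> n = 44 - 5 = 39, sm = 44 + 39 = 83.
Iteration 2: 39 > 27 holds -> n = 39 - 5 = 34, sm = 83 + 34 = 117.
Iteration 3: 34 > 27 holds -> n = 34 - 5 = 29, sm = 117 + 29 = 146.
Iteration 4: 29 > 27 holds -> n = 29 - 5 = 24, sm = 146 + 24 = 170.
Iteration 5: 24 > 27 fails; recursion stops.
SUM(n) = 44 + 39 + 34 + 29 + 24 = 170.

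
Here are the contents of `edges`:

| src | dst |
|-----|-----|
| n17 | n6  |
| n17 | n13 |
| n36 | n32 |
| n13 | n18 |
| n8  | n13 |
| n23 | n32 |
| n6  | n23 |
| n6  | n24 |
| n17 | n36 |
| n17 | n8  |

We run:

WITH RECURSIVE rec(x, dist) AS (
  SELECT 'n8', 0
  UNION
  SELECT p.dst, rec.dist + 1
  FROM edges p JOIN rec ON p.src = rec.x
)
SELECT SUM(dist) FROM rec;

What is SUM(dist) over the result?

3

Base: (n8, dist=0).
Iteration 1: edges from {n8} -> (n13, dist=1).
Iteration 2: edges from {n13} -> (n18, dist=2).
Iteration 3: no outgoing edges from {n18}; recursion stops.
SUM(dist) = 0 + 1 + 2 = 3.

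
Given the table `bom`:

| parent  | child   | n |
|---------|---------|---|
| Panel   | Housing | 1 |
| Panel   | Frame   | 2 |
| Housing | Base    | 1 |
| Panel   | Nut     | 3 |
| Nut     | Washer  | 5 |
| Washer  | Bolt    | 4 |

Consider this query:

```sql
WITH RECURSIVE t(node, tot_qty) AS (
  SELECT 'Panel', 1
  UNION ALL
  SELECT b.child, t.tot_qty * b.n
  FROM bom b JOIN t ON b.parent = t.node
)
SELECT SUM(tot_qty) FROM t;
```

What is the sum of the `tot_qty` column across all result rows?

Base: (Panel, tot_qty=1).
Iteration 1: components of {Panel} -> Frame = 1*2 = 2, Housing = 1*1 = 1, Nut = 1*3 = 3.
Iteration 2: components of {Frame,Housing,Nut} -> Base = 1*1 = 1, Washer = 3*5 = 15.
Iteration 3: components of {Base,Washer} -> Bolt = 15*4 = 60.
Iteration 4: no further components; recursion stops.
SUM(tot_qty) = 1 + 1 + 2 + 3 + 1 + 15 + 60 = 83.

83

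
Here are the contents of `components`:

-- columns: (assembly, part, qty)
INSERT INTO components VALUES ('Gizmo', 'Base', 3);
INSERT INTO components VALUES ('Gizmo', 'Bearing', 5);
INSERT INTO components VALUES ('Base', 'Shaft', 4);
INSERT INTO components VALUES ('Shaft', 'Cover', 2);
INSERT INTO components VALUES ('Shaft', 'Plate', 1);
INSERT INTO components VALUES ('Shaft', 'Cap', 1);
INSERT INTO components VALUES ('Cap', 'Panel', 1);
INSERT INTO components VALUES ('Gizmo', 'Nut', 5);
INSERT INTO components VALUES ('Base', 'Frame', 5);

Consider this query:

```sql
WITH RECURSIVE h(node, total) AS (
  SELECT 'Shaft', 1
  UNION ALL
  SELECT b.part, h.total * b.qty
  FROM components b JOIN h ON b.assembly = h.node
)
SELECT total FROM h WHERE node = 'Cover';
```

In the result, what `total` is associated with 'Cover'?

Base: (Shaft, total=1).
Iteration 1: components of {Shaft} -> Cap = 1*1 = 1, Cover = 1*2 = 2, Plate = 1*1 = 1.
Iteration 2: components of {Cap,Cover,Plate} -> Panel = 1*1 = 1.
Iteration 3: no further components; recursion stops.

2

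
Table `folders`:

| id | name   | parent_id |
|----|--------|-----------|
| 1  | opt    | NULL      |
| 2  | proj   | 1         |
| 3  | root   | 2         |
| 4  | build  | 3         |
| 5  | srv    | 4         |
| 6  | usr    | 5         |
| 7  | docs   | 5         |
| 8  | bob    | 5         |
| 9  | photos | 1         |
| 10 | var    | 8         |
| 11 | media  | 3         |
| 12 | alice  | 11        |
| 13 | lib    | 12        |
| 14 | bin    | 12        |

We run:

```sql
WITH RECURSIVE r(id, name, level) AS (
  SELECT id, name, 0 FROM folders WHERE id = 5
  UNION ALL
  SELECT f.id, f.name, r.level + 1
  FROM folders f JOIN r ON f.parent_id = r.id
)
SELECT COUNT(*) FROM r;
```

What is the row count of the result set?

5

Base: id=5 (srv) at level 0.
Iteration 1: rows with parent_id in {5} -> usr (id 6, level 1), docs (id 7, level 1), bob (id 8, level 1).
Iteration 2: rows with parent_id in {6,7,8} -> var (id 10, level 2).
Iteration 3: no rows with parent_id in {10}; recursion stops.
Total rows emitted: 5.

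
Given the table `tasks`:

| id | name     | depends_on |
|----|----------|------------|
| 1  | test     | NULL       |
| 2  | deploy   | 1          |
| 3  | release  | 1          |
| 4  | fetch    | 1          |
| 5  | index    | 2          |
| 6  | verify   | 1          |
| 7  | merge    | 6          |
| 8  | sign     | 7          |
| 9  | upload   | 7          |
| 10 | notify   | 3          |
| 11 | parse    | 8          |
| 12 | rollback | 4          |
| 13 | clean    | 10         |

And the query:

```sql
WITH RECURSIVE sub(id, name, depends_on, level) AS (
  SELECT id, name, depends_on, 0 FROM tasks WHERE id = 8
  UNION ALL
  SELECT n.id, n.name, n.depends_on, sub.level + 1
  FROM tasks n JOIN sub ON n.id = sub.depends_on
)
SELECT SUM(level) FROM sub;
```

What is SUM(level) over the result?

Base: id=8 (sign), depends_on=7, level 0.
Iteration 1: join on id=7 -> merge (id 7, depends_on=6, level 1).
Iteration 2: join on id=6 -> verify (id 6, depends_on=1, level 2).
Iteration 3: join on id=1 -> test (id 1, depends_on=NULL, level 3).
Iteration 4: depends_on is NULL; no match; recursion stops.
SUM(level) = 0 + 1 + 2 + 3 = 6.

6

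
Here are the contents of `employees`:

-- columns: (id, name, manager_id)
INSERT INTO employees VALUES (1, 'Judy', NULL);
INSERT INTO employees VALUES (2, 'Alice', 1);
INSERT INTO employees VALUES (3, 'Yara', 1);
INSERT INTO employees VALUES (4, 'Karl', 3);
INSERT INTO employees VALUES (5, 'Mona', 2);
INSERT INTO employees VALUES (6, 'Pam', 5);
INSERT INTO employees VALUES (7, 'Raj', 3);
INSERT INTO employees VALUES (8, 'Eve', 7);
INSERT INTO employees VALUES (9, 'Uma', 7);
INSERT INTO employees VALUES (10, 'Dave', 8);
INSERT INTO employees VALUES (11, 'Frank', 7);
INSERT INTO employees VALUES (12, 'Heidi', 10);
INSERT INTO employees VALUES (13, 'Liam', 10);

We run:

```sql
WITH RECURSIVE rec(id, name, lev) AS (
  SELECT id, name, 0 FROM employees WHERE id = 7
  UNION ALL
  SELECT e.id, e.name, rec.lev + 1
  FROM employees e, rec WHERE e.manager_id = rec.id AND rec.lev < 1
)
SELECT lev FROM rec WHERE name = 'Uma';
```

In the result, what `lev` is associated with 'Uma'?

Base: id=7 (Raj) at lev 0.
Iteration 1: rows with manager_id in {7} -> Eve (id 8, lev 1), Uma (id 9, lev 1), Frank (id 11, lev 1).
Iteration 2: lev < 1 fails for all current rows; recursion stops.

1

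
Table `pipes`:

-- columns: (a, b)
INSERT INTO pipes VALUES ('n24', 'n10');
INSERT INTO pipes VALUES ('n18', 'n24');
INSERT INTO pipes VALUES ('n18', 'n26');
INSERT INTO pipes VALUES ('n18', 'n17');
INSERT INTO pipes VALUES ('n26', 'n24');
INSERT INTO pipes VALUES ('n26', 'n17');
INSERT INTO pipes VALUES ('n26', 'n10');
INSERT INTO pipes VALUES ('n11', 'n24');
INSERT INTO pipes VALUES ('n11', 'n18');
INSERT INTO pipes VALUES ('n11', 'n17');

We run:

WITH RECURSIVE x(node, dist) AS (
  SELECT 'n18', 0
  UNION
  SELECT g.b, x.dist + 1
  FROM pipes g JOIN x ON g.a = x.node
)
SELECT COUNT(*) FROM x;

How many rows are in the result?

8

Base: (n18, dist=0).
Iteration 1: edges from {n18} -> (n17, dist=1), (n24, dist=1), (n26, dist=1).
Iteration 2: edges from {n17,n24,n26} -> (n10, dist=2), (n17, dist=2), (n24, dist=2). [UNION drops 1 duplicate row(s)]
Iteration 3: edges from {n10,n17,n24} -> (n10, dist=3).
Iteration 4: no outgoing edges from {n10}; recursion stops.
Total rows emitted: 8.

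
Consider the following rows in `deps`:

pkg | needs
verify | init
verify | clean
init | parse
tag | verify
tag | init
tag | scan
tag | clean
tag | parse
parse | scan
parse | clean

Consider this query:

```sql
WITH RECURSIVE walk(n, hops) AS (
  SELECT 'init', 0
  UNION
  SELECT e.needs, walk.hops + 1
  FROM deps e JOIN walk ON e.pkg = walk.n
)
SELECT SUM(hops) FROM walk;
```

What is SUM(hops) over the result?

5

Base: (init, hops=0).
Iteration 1: edges from {init} -> (parse, hops=1).
Iteration 2: edges from {parse} -> (clean, hops=2), (scan, hops=2).
Iteration 3: no outgoing edges from {clean,scan}; recursion stops.
SUM(hops) = 0 + 1 + 2 + 2 = 5.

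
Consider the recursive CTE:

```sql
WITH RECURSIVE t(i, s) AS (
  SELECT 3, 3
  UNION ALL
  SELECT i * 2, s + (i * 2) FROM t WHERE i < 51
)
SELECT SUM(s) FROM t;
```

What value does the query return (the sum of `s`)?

360

Base: i=3, s=3.
Iteration 1: 3 < 51 holds -> i = 3 * 2 = 6, s = 3 + 6 = 9.
Iteration 2: 6 < 51 holds -> i = 6 * 2 = 12, s = 9 + 12 = 21.
Iteration 3: 12 < 51 holds -> i = 12 * 2 = 24, s = 21 + 24 = 45.
Iteration 4: 24 < 51 holds -> i = 24 * 2 = 48, s = 45 + 48 = 93.
Iteration 5: 48 < 51 holds -> i = 48 * 2 = 96, s = 93 + 96 = 189.
Iteration 6: 96 < 51 fails; recursion stops.
SUM(s) = 3 + 9 + 21 + 45 + 93 + 189 = 360.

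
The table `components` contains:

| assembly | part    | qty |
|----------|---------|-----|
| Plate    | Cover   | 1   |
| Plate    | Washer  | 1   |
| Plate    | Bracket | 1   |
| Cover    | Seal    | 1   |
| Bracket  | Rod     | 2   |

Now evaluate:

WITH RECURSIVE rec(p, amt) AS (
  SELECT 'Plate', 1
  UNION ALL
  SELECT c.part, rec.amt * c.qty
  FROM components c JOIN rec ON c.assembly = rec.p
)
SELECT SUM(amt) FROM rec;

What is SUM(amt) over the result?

Base: (Plate, amt=1).
Iteration 1: components of {Plate} -> Bracket = 1*1 = 1, Cover = 1*1 = 1, Washer = 1*1 = 1.
Iteration 2: components of {Bracket,Cover,Washer} -> Rod = 1*2 = 2, Seal = 1*1 = 1.
Iteration 3: no further components; recursion stops.
SUM(amt) = 1 + 1 + 1 + 1 + 1 + 2 = 7.

7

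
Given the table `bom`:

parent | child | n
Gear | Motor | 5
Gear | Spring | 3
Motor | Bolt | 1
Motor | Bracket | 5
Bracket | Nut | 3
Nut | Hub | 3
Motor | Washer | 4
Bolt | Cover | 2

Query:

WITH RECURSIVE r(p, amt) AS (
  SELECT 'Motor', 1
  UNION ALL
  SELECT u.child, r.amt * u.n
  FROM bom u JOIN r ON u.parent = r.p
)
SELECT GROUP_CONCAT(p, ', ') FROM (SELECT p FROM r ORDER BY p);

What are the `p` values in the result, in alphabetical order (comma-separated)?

Base: (Motor, amt=1).
Iteration 1: components of {Motor} -> Bolt = 1*1 = 1, Bracket = 1*5 = 5, Washer = 1*4 = 4.
Iteration 2: components of {Bolt,Bracket,Washer} -> Cover = 1*2 = 2, Nut = 5*3 = 15.
Iteration 3: components of {Cover,Nut} -> Hub = 15*3 = 45.
Iteration 4: no further components; recursion stops.

Bolt, Bracket, Cover, Hub, Motor, Nut, Washer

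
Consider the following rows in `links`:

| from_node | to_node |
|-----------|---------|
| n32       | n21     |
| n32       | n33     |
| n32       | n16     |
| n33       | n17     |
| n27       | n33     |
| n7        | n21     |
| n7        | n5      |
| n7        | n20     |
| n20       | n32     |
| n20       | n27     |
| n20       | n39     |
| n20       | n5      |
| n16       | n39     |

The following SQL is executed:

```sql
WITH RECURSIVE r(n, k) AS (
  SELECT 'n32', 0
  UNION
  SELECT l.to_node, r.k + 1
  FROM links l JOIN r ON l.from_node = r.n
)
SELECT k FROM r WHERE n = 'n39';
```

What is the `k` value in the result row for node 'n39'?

2

Base: (n32, k=0).
Iteration 1: edges from {n32} -> (n16, k=1), (n21, k=1), (n33, k=1).
Iteration 2: edges from {n16,n21,n33} -> (n17, k=2), (n39, k=2).
Iteration 3: no outgoing edges from {n17,n39}; recursion stops.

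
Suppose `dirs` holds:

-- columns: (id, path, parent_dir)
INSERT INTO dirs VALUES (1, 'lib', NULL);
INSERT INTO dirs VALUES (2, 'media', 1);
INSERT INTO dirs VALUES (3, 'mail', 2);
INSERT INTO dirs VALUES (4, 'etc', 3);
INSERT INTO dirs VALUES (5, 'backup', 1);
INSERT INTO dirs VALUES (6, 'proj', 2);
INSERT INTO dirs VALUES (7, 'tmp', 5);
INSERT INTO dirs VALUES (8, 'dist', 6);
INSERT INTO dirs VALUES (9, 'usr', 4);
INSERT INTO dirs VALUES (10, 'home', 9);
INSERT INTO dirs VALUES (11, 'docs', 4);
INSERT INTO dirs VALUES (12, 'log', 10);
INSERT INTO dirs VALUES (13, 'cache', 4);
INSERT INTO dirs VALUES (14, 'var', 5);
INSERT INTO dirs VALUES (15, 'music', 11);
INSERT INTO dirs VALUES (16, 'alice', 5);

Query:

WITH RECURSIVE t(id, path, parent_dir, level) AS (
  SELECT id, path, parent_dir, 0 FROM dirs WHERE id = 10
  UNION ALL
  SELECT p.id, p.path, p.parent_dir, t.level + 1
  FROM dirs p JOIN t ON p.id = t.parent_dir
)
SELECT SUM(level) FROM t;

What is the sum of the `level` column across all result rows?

15

Base: id=10 (home), parent_dir=9, level 0.
Iteration 1: join on id=9 -> usr (id 9, parent_dir=4, level 1).
Iteration 2: join on id=4 -> etc (id 4, parent_dir=3, level 2).
Iteration 3: join on id=3 -> mail (id 3, parent_dir=2, level 3).
Iteration 4: join on id=2 -> media (id 2, parent_dir=1, level 4).
Iteration 5: join on id=1 -> lib (id 1, parent_dir=NULL, level 5).
Iteration 6: parent_dir is NULL; no match; recursion stops.
SUM(level) = 0 + 1 + 2 + 3 + 4 + 5 = 15.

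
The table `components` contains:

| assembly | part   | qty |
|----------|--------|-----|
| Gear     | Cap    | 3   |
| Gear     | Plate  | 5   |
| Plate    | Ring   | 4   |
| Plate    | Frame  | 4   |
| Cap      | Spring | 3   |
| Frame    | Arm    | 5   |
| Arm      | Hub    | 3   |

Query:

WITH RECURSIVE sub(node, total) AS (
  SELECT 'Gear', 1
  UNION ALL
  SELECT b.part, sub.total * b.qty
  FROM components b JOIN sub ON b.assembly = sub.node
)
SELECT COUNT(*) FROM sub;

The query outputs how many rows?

Base: (Gear, total=1).
Iteration 1: components of {Gear} -> Cap = 1*3 = 3, Plate = 1*5 = 5.
Iteration 2: components of {Cap,Plate} -> Frame = 5*4 = 20, Ring = 5*4 = 20, Spring = 3*3 = 9.
Iteration 3: components of {Frame,Ring,Spring} -> Arm = 20*5 = 100.
Iteration 4: components of {Arm} -> Hub = 100*3 = 300.
Iteration 5: no further components; recursion stops.
Total rows emitted: 8.

8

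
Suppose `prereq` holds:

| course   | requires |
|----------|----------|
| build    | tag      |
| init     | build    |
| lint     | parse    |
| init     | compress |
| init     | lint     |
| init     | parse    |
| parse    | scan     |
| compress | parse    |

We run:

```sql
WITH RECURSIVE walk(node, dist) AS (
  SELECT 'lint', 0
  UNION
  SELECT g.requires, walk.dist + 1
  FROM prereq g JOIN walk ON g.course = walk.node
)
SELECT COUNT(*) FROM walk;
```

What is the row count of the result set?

Base: (lint, dist=0).
Iteration 1: edges from {lint} -> (parse, dist=1).
Iteration 2: edges from {parse} -> (scan, dist=2).
Iteration 3: no outgoing edges from {scan}; recursion stops.
Total rows emitted: 3.

3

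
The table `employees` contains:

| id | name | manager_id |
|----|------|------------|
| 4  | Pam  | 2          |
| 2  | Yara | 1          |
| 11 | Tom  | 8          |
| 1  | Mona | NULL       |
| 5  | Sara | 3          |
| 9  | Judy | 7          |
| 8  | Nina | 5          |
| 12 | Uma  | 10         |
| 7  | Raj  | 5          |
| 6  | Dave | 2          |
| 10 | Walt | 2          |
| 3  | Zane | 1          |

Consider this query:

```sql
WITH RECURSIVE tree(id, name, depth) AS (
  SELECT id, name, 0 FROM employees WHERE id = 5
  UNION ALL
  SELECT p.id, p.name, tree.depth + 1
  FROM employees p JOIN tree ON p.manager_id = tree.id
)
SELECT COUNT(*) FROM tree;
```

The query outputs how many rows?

5

Base: id=5 (Sara) at depth 0.
Iteration 1: rows with manager_id in {5} -> Raj (id 7, depth 1), Nina (id 8, depth 1).
Iteration 2: rows with manager_id in {7,8} -> Judy (id 9, depth 2), Tom (id 11, depth 2).
Iteration 3: no rows with manager_id in {9,11}; recursion stops.
Total rows emitted: 5.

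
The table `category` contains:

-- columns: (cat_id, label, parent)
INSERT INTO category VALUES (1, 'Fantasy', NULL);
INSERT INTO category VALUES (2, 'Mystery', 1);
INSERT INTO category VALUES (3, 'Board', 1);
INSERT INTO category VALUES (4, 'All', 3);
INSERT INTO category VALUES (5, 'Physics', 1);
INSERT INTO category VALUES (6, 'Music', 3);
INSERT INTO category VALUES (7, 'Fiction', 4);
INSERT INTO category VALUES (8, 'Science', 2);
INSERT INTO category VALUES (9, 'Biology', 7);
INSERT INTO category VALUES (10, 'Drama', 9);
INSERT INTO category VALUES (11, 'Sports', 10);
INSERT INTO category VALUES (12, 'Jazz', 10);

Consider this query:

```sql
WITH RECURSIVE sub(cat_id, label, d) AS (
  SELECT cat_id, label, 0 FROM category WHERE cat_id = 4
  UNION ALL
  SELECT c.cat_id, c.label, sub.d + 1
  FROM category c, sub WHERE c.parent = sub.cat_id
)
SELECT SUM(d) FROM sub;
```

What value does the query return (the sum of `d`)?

Base: cat_id=4 (All) at d 0.
Iteration 1: rows with parent in {4} -> Fiction (id 7, d 1).
Iteration 2: rows with parent in {7} -> Biology (id 9, d 2).
Iteration 3: rows with parent in {9} -> Drama (id 10, d 3).
Iteration 4: rows with parent in {10} -> Sports (id 11, d 4), Jazz (id 12, d 4).
Iteration 5: no rows with parent in {11,12}; recursion stops.
SUM(d) = 0 + 1 + 2 + 3 + 4 + 4 = 14.

14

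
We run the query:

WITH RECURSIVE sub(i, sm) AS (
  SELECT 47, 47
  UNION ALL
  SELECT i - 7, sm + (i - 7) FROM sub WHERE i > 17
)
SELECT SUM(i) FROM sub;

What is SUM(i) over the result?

Base: i=47, sm=47.
Iteration 1: 47 > 17 holds -> i = 47 - 7 = 40, sm = 47 + 40 = 87.
Iteration 2: 40 > 17 holds -> i = 40 - 7 = 33, sm = 87 + 33 = 120.
Iteration 3: 33 > 17 holds -> i = 33 - 7 = 26, sm = 120 + 26 = 146.
Iteration 4: 26 > 17 holds -> i = 26 - 7 = 19, sm = 146 + 19 = 165.
Iteration 5: 19 > 17 holds -> i = 19 - 7 = 12, sm = 165 + 12 = 177.
Iteration 6: 12 > 17 fails; recursion stops.
SUM(i) = 47 + 40 + 33 + 26 + 19 + 12 = 177.

177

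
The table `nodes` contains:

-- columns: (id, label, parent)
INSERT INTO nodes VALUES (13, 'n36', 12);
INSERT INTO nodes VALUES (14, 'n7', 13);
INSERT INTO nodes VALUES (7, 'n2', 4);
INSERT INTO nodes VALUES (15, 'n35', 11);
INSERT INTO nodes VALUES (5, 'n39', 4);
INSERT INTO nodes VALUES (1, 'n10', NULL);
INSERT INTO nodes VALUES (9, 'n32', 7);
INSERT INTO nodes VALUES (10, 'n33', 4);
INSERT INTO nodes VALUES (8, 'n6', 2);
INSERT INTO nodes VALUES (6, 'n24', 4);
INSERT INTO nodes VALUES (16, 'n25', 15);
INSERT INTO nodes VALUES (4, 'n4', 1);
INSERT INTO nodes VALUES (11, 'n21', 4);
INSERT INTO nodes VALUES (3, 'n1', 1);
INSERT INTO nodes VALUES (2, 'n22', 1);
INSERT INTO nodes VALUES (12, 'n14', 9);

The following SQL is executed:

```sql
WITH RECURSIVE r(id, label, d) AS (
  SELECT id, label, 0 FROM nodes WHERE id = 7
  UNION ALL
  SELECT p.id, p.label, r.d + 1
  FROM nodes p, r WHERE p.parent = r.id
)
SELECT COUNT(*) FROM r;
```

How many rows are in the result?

5

Base: id=7 (n2) at d 0.
Iteration 1: rows with parent in {7} -> n32 (id 9, d 1).
Iteration 2: rows with parent in {9} -> n14 (id 12, d 2).
Iteration 3: rows with parent in {12} -> n36 (id 13, d 3).
Iteration 4: rows with parent in {13} -> n7 (id 14, d 4).
Iteration 5: no rows with parent in {14}; recursion stops.
Total rows emitted: 5.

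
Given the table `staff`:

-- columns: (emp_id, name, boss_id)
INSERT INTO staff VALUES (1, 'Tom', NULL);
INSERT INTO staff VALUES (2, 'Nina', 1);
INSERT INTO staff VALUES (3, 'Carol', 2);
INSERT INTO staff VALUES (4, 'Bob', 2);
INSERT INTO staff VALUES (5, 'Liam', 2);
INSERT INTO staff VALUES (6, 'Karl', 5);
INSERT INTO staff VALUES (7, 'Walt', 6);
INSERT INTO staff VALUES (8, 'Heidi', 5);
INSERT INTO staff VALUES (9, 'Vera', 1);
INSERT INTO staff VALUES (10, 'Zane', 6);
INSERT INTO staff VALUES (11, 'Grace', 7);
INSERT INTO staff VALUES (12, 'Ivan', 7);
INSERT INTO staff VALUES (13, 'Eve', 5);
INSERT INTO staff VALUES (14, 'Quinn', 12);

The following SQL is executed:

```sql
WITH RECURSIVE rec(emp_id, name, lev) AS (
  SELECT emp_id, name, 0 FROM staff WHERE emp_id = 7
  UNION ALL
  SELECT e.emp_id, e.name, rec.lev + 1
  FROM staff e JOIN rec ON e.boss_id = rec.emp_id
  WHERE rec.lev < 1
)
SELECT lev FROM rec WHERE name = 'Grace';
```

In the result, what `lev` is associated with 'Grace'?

1

Base: emp_id=7 (Walt) at lev 0.
Iteration 1: rows with boss_id in {7} -> Grace (id 11, lev 1), Ivan (id 12, lev 1).
Iteration 2: lev < 1 fails for all current rows; recursion stops.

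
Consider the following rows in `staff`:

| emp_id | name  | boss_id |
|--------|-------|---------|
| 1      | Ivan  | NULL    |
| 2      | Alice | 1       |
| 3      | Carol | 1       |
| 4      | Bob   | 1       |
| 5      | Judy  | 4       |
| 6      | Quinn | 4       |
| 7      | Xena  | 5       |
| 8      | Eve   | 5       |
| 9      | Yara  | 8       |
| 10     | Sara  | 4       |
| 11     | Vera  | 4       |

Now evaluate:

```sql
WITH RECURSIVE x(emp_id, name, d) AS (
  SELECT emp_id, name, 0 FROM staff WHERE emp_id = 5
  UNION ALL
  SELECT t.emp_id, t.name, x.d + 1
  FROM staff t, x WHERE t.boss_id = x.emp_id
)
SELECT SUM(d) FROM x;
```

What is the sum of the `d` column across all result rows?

4

Base: emp_id=5 (Judy) at d 0.
Iteration 1: rows with boss_id in {5} -> Xena (id 7, d 1), Eve (id 8, d 1).
Iteration 2: rows with boss_id in {7,8} -> Yara (id 9, d 2).
Iteration 3: no rows with boss_id in {9}; recursion stops.
SUM(d) = 0 + 1 + 1 + 2 = 4.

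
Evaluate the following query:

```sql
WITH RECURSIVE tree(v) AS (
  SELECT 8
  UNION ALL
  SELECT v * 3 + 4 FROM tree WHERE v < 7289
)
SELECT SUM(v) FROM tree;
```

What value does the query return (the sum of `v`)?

Base: v=8.
Iteration 1: 8 < 7289 holds -> v = 8 * 3 + 4 = 28.
Iteration 2: 28 < 7289 holds -> v = 28 * 3 + 4 = 88.
Iteration 3: 88 < 7289 holds -> v = 88 * 3 + 4 = 268.
Iteration 4: 268 < 7289 holds -> v = 268 * 3 + 4 = 808.
Iteration 5: 808 < 7289 holds -> v = 808 * 3 + 4 = 2428.
Iteration 6: 2428 < 7289 holds -> v = 2428 * 3 + 4 = 7288.
Iteration 7: 7288 < 7289 holds -> v = 7288 * 3 + 4 = 21868.
Iteration 8: 21868 < 7289 fails; recursion stops.
SUM(v) = 8 + 28 + 88 + 268 + 808 + 2428 + 7288 + 21868 = 32784.

32784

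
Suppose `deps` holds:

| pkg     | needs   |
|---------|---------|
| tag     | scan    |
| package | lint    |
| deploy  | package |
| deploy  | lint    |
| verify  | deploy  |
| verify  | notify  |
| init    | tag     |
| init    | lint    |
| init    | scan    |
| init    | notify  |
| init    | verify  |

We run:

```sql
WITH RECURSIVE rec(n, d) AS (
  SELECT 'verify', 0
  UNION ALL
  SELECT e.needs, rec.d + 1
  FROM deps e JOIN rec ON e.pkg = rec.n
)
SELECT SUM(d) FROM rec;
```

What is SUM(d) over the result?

Base: (verify, d=0).
Iteration 1: edges from {verify} -> (deploy, d=1), (notify, d=1).
Iteration 2: edges from {deploy,notify} -> (lint, d=2), (package, d=2).
Iteration 3: edges from {lint,package} -> (lint, d=3).
Iteration 4: no outgoing edges from {lint}; recursion stops.
SUM(d) = 0 + 1 + 1 + 2 + 2 + 3 = 9.

9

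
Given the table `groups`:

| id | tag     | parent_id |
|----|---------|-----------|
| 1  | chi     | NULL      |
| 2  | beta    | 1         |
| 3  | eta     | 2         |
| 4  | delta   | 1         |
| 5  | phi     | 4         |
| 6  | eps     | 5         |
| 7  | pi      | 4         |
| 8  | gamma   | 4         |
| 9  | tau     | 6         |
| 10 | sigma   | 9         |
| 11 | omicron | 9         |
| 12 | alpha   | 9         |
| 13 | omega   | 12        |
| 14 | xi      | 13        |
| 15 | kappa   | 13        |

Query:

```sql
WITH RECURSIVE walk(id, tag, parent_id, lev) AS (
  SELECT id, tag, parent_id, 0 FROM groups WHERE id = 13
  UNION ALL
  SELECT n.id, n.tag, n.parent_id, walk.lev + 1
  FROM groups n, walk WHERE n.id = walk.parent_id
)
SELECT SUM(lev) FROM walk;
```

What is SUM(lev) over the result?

Base: id=13 (omega), parent_id=12, lev 0.
Iteration 1: join on id=12 -> alpha (id 12, parent_id=9, lev 1).
Iteration 2: join on id=9 -> tau (id 9, parent_id=6, lev 2).
Iteration 3: join on id=6 -> eps (id 6, parent_id=5, lev 3).
Iteration 4: join on id=5 -> phi (id 5, parent_id=4, lev 4).
Iteration 5: join on id=4 -> delta (id 4, parent_id=1, lev 5).
Iteration 6: join on id=1 -> chi (id 1, parent_id=NULL, lev 6).
Iteration 7: parent_id is NULL; no match; recursion stops.
SUM(lev) = 0 + 1 + 2 + 3 + 4 + 5 + 6 = 21.

21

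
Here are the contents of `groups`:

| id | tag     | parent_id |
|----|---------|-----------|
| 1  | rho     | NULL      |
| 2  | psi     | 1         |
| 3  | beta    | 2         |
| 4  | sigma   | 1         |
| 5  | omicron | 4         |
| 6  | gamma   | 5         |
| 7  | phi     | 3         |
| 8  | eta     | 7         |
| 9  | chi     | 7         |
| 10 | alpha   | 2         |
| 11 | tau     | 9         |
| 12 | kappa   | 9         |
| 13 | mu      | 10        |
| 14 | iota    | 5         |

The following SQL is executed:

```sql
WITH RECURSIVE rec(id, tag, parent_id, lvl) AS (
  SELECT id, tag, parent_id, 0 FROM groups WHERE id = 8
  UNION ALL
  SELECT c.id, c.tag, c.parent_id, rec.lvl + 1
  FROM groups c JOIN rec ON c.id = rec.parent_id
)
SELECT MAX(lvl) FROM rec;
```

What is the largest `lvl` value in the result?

4

Base: id=8 (eta), parent_id=7, lvl 0.
Iteration 1: join on id=7 -> phi (id 7, parent_id=3, lvl 1).
Iteration 2: join on id=3 -> beta (id 3, parent_id=2, lvl 2).
Iteration 3: join on id=2 -> psi (id 2, parent_id=1, lvl 3).
Iteration 4: join on id=1 -> rho (id 1, parent_id=NULL, lvl 4).
Iteration 5: parent_id is NULL; no match; recursion stops.
lvl values: 0, 1, 2, 3, 4; the maximum is 4.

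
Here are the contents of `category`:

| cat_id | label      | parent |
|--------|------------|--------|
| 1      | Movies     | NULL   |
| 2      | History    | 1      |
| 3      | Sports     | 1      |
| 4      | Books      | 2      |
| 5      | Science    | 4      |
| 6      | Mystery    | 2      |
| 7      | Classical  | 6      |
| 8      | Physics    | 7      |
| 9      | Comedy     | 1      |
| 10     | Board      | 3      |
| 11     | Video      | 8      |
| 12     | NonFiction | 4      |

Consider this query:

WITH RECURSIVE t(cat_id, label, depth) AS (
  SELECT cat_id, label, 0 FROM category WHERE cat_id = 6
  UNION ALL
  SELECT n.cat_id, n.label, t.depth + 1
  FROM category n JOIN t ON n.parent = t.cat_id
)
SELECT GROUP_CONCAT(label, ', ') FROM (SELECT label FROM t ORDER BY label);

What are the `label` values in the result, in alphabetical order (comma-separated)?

Classical, Mystery, Physics, Video

Base: cat_id=6 (Mystery) at depth 0.
Iteration 1: rows with parent in {6} -> Classical (id 7, depth 1).
Iteration 2: rows with parent in {7} -> Physics (id 8, depth 2).
Iteration 3: rows with parent in {8} -> Video (id 11, depth 3).
Iteration 4: no rows with parent in {11}; recursion stops.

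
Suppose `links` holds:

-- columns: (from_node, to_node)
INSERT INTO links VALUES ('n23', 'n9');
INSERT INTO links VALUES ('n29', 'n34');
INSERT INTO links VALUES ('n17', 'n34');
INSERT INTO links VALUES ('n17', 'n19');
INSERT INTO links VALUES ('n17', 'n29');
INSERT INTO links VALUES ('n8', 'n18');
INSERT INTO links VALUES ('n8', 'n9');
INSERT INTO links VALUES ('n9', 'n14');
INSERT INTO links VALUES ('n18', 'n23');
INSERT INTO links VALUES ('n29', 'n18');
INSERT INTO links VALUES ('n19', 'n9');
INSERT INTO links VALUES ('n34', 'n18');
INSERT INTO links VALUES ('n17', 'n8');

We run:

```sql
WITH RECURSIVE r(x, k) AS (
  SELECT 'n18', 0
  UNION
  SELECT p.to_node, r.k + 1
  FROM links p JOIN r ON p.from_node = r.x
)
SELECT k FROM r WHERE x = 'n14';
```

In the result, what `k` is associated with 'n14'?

3

Base: (n18, k=0).
Iteration 1: edges from {n18} -> (n23, k=1).
Iteration 2: edges from {n23} -> (n9, k=2).
Iteration 3: edges from {n9} -> (n14, k=3).
Iteration 4: no outgoing edges from {n14}; recursion stops.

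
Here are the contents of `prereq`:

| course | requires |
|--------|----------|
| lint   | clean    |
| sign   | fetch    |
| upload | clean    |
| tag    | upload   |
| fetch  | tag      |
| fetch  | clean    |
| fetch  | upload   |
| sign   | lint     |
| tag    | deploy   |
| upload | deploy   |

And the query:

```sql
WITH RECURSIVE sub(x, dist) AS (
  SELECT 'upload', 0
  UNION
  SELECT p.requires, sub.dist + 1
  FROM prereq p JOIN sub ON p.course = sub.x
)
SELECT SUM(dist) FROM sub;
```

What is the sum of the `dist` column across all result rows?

Base: (upload, dist=0).
Iteration 1: edges from {upload} -> (clean, dist=1), (deploy, dist=1).
Iteration 2: no outgoing edges from {clean,deploy}; recursion stops.
SUM(dist) = 0 + 1 + 1 = 2.

2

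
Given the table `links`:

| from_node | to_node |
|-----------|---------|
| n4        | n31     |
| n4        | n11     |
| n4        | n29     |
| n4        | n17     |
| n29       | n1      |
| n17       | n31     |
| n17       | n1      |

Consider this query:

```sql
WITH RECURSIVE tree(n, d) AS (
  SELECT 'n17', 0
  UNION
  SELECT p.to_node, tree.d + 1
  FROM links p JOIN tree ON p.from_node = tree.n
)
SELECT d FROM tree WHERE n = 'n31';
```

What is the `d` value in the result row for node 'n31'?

1

Base: (n17, d=0).
Iteration 1: edges from {n17} -> (n1, d=1), (n31, d=1).
Iteration 2: no outgoing edges from {n1,n31}; recursion stops.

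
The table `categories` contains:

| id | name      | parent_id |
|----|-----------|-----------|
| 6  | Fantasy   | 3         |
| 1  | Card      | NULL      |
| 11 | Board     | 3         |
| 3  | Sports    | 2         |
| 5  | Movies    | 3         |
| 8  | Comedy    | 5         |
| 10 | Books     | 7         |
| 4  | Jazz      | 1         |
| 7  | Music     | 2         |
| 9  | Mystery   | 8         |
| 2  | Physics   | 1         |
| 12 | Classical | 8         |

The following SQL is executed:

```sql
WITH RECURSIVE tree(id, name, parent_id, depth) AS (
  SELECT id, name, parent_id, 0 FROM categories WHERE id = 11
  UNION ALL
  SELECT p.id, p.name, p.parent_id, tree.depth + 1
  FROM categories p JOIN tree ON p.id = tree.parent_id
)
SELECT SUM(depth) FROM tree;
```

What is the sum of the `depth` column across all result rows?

Base: id=11 (Board), parent_id=3, depth 0.
Iteration 1: join on id=3 -> Sports (id 3, parent_id=2, depth 1).
Iteration 2: join on id=2 -> Physics (id 2, parent_id=1, depth 2).
Iteration 3: join on id=1 -> Card (id 1, parent_id=NULL, depth 3).
Iteration 4: parent_id is NULL; no match; recursion stops.
SUM(depth) = 0 + 1 + 2 + 3 = 6.

6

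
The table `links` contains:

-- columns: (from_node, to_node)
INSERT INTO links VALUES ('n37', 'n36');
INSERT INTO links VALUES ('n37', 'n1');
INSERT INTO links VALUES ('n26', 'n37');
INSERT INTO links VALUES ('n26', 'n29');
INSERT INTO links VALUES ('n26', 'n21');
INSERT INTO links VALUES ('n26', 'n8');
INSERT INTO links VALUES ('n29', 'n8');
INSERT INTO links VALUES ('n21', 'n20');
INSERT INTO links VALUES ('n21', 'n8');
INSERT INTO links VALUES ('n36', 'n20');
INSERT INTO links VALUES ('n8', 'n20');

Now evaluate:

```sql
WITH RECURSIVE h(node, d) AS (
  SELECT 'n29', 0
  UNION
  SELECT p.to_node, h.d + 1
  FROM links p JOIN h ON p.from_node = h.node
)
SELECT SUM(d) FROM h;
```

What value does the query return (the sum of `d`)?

3

Base: (n29, d=0).
Iteration 1: edges from {n29} -> (n8, d=1).
Iteration 2: edges from {n8} -> (n20, d=2).
Iteration 3: no outgoing edges from {n20}; recursion stops.
SUM(d) = 0 + 1 + 2 = 3.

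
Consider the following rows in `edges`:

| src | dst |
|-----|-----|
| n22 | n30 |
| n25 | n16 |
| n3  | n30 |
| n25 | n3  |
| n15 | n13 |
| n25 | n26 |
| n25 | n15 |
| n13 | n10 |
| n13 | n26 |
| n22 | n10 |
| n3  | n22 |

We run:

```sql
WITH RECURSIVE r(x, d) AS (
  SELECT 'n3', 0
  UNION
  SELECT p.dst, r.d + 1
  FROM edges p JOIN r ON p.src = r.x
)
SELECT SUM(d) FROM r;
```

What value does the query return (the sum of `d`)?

6

Base: (n3, d=0).
Iteration 1: edges from {n3} -> (n22, d=1), (n30, d=1).
Iteration 2: edges from {n22,n30} -> (n10, d=2), (n30, d=2).
Iteration 3: no outgoing edges from {n10,n30}; recursion stops.
SUM(d) = 0 + 1 + 1 + 2 + 2 = 6.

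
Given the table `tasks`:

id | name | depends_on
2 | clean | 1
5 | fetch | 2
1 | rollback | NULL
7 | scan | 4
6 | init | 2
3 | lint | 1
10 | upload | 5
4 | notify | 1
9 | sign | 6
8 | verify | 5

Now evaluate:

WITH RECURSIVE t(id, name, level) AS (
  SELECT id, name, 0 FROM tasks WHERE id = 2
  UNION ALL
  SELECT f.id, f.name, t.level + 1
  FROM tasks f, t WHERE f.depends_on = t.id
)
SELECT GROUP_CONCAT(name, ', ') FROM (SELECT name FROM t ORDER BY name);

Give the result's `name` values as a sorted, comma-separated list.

Base: id=2 (clean) at level 0.
Iteration 1: rows with depends_on in {2} -> fetch (id 5, level 1), init (id 6, level 1).
Iteration 2: rows with depends_on in {5,6} -> verify (id 8, level 2), sign (id 9, level 2), upload (id 10, level 2).
Iteration 3: no rows with depends_on in {8,9,10}; recursion stops.

clean, fetch, init, sign, upload, verify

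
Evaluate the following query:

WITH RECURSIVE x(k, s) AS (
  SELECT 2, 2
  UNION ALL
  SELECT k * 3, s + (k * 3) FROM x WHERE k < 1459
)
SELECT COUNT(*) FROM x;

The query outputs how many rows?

Base: k=2, s=2.
Iteration 1: 2 < 1459 holds -> k = 2 * 3 = 6, s = 2 + 6 = 8.
Iteration 2: 6 < 1459 holds -> k = 6 * 3 = 18, s = 8 + 18 = 26.
Iteration 3: 18 < 1459 holds -> k = 18 * 3 = 54, s = 26 + 54 = 80.
Iteration 4: 54 < 1459 holds -> k = 54 * 3 = 162, s = 80 + 162 = 242.
Iteration 5: 162 < 1459 holds -> k = 162 * 3 = 486, s = 242 + 486 = 728.
Iteration 6: 486 < 1459 holds -> k = 486 * 3 = 1458, s = 728 + 1458 = 2186.
Iteration 7: 1458 < 1459 holds -> k = 1458 * 3 = 4374, s = 2186 + 4374 = 6560.
Iteration 8: 4374 < 1459 fails; recursion stops.
Total rows emitted: 8.

8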